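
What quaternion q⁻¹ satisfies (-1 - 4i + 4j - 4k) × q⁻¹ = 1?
-0.0204 + 0.0816i - 0.0816j + 0.0816k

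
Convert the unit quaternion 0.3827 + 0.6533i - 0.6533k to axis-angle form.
axis = (√2/2, 0, -√2/2), θ = 3π/4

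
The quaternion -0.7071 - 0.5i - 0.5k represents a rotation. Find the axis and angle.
axis = (-√2/2, 0, -√2/2), θ = 3π/2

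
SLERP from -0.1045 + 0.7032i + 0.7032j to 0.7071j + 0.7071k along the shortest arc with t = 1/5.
-0.0897 + 0.6037i + 0.7737j + 0.17k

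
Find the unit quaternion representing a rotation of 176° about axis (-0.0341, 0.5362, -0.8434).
0.0349 - 0.0341i + 0.5359j - 0.8429k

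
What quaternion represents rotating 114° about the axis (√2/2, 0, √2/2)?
0.5446 + 0.593i + 0.593k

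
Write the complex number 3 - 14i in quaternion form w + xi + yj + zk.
3 - 14i + 0j + 0k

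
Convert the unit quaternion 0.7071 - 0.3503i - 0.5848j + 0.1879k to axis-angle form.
axis = (-0.4954, -0.827, 0.2657), θ = π/2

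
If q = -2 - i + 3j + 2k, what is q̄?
-2 + i - 3j - 2k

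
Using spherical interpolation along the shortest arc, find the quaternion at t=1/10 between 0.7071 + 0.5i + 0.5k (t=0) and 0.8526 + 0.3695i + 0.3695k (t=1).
0.7236 + 0.4881i + 0.4881k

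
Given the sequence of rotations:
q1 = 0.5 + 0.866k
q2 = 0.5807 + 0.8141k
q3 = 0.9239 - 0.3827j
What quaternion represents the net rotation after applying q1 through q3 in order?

q2 · q1 = -0.4147 + 0.9099k
q3 · q2 · q1 = -0.3831 - 0.3482i + 0.1587j + 0.8407k
-0.3831 - 0.3482i + 0.1587j + 0.8407k


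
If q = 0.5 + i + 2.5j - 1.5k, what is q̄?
0.5 - i - 2.5j + 1.5k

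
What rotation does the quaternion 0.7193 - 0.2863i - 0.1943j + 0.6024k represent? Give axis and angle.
axis = (-0.4121, -0.2797, 0.8671), θ = 88°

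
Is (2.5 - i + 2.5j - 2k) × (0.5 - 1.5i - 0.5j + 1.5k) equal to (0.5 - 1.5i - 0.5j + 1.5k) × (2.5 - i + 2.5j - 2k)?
No: pq = 4 - 1.5i + 4.5j + 7k ≠ 4 - 7i - 4.5j - 1.5k = qp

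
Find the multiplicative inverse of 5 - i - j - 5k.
0.0962 + 0.0192i + 0.0192j + 0.0962k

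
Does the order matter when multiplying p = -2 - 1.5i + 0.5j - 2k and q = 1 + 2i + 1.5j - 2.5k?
Yes: pq = -4.75 - 3.75i - 10.25j - 0.25k ≠ -4.75 - 7.25i + 5.25j + 6.25k = qp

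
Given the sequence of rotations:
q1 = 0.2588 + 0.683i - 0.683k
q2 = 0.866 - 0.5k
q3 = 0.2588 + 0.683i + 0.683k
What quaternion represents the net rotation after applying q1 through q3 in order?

q2 · q1 = -0.1174 + 0.5915i - 0.3415j - 0.7209k
q3 · q2 · q1 = 0.058 + 0.3061i + 0.808j - 0.5k
0.058 + 0.3061i + 0.808j - 0.5k


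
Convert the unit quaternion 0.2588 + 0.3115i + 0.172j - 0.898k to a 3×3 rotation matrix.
[[-0.672, 0.572, -0.4704], [-0.3576, -0.8069, -0.4701], [-0.6485, -0.1477, 0.7468]]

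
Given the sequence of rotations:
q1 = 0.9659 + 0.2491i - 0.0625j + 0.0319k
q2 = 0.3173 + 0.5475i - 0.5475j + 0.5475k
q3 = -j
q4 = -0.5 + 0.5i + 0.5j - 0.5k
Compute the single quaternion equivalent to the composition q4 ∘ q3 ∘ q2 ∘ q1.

q2 · q1 = 0.1184 + 0.6246i - 0.4297j + 0.6411k
q3 · q2 · q1 = -0.4297 - 0.6411i - 0.1184j + 0.6246k
q4 · q3 · q2 · q1 = 0.9069 + 0.3588i - 0.1474j + 0.1639k
0.9069 + 0.3588i - 0.1474j + 0.1639k


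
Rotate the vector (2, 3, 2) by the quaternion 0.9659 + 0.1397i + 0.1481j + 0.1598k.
(1.67, 2.985, 2.303)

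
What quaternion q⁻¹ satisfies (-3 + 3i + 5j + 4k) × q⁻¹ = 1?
-0.0508 - 0.0508i - 0.0847j - 0.0678k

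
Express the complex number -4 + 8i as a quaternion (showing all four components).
-4 + 8i + 0j + 0k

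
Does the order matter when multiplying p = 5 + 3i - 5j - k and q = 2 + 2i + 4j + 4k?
Yes: pq = 28 - 4j + 40k ≠ 28 + 32i + 24j - 4k = qp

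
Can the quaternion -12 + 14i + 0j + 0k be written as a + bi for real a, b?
Yes. The quaternion -12 + 14i has j- and k-coefficients y = z = 0, so it lies in the complex subalgebra spanned by 1 and i.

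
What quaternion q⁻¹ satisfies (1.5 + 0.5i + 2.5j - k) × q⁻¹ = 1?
0.1538 - 0.0513i - 0.2564j + 0.1026k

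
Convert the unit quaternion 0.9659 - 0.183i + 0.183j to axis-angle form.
axis = (-√2/2, √2/2, 0), θ = π/6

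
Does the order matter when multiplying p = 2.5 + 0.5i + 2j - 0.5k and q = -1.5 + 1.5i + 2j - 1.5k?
Yes: pq = -9.25 + i + 2j - 5k ≠ -9.25 + 5i + 2j - k = qp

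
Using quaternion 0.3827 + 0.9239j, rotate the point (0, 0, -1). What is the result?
(-0.707, 0, 0.707)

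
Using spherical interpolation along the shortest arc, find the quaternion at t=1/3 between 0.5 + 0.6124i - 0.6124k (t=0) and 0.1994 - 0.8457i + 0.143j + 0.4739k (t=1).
0.2805 + 0.7423i - 0.0523j - 0.6063k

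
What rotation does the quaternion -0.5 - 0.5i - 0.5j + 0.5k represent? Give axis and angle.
axis = (-√3/3, -√3/3, √3/3), θ = 4π/3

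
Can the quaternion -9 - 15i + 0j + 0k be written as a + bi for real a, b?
Yes. The quaternion -9 - 15i has j- and k-coefficients y = z = 0, so it lies in the complex subalgebra spanned by 1 and i.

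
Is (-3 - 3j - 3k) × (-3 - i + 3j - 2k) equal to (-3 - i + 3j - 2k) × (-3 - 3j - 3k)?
No: pq = 12 + 18i + 3j + 12k ≠ 12 - 12i - 3j + 18k = qp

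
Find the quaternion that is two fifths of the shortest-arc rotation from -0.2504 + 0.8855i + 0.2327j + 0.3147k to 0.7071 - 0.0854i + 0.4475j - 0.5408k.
-0.5364 + 0.6784i - 0.0588j + 0.4986k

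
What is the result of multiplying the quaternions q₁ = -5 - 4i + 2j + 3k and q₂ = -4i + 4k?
-28 + 28i + 4j - 12k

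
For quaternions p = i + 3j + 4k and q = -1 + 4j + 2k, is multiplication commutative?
No: pq = -20 - 11i - 5j ≠ -20 + 9i - j - 8k = qp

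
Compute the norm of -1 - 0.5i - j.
1.5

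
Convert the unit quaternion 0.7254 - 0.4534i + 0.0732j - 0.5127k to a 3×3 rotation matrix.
[[0.4636, 0.6774, 0.5711], [-0.8102, 0.0631, 0.5827], [0.3587, -0.7329, 0.5781]]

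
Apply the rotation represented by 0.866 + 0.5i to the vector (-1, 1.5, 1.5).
(-1, -0.549, 2.049)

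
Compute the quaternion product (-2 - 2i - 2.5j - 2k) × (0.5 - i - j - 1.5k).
-8.5 + 2.75i - 0.25j + 1.5k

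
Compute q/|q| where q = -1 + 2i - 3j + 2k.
-0.2357 + 0.4714i - 0.7071j + 0.4714k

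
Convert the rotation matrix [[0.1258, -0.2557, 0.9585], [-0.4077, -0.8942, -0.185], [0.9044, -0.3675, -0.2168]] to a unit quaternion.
-0.061 + 0.7478i - 0.2218j + 0.6228k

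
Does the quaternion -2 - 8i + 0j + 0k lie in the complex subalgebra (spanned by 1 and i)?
Yes. The quaternion -2 - 8i has j- and k-coefficients y = z = 0, so it lies in the complex subalgebra spanned by 1 and i.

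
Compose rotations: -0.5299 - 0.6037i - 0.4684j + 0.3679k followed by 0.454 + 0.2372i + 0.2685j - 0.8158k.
0.3285 - 0.6831i + 0.0503j + 0.6503k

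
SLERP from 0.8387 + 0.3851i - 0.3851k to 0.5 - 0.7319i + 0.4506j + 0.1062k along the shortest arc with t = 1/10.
0.8914 + 0.2674i + 0.0665j - 0.3598k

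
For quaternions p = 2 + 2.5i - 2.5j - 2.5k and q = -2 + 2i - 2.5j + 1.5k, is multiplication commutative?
No: pq = -11.5 - 11i - 8.75j + 6.75k ≠ -11.5 + 9i + 8.75j + 9.25k = qp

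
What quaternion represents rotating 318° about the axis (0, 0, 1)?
-0.9336 + 0.3584k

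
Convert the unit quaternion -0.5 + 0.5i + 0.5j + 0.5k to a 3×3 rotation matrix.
[[0, 1, 0], [0, 0, 1], [1, 0, 0]]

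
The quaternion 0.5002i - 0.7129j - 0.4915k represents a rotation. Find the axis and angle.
axis = (0.5002, -0.7129, -0.4915), θ = π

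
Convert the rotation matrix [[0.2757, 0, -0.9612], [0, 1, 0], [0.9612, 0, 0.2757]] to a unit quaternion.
0.7987 - 0.6018j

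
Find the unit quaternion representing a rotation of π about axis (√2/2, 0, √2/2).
0.7071i + 0.7071k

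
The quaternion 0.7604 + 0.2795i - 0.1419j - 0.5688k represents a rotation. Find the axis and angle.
axis = (0.4304, -0.2185, -0.8758), θ = 81°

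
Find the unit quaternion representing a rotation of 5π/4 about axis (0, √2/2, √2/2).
-0.3827 + 0.6533j + 0.6533k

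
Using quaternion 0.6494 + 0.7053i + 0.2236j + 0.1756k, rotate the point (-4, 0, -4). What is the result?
(-5.506, 1.176, 0.55)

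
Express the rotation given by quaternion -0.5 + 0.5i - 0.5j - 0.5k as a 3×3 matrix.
[[0, -1, 0], [0, 0, 1], [-1, 0, 0]]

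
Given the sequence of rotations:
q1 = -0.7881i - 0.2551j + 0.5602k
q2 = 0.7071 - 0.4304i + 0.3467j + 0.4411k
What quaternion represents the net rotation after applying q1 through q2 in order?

q2 · q1 = -0.4979 - 0.2505i - 0.2869j + 0.7791k
-0.4979 - 0.2505i - 0.2869j + 0.7791k


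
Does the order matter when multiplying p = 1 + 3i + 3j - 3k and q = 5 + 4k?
Yes: pq = 17 + 27i + 3j - 11k ≠ 17 + 3i + 27j - 11k = qp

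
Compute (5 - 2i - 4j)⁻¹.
0.1111 + 0.0444i + 0.0889j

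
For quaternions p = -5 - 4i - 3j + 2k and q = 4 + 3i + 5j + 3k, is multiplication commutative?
No: pq = 1 - 50i - 19j - 18k ≠ 1 - 12i - 55j + 4k = qp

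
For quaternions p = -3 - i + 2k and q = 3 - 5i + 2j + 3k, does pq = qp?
No: pq = -20 + 8i - 13j - 5k ≠ -20 + 16i + j - k = qp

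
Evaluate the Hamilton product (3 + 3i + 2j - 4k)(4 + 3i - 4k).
-13 + 13i + 8j - 34k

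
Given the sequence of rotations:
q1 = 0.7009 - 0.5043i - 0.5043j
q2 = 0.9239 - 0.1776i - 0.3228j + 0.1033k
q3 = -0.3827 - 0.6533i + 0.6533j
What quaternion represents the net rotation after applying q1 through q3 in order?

q2 · q1 = 0.3952 - 0.5383i - 0.7443j - 0.0008k
q3 · q2 · q1 = -0.0167 - 0.0527i + 0.5425j + 0.8382k
-0.0167 - 0.0527i + 0.5425j + 0.8382k


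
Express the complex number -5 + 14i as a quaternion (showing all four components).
-5 + 14i + 0j + 0k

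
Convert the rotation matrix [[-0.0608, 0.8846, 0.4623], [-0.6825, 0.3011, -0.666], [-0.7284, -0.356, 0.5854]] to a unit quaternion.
0.6756 + 0.1147i + 0.4406j - 0.5799k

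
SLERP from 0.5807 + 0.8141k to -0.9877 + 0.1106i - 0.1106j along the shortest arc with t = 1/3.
0.8026 - 0.0425i + 0.0425j + 0.5935k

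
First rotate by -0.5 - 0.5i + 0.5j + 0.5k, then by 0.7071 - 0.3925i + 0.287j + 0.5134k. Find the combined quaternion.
-0.95 - 0.2705i + 0.1496j + 0.0441k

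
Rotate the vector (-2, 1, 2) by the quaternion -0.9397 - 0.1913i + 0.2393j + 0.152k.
(-2.5, 1.061, 1.274)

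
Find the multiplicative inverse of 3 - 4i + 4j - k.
0.0714 + 0.0952i - 0.0952j + 0.0238k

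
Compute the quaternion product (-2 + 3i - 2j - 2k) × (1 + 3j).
4 + 9i - 8j + 7k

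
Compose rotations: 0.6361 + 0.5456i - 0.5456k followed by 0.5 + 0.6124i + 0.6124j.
-0.0161 + 0.3282i + 0.7237j - 0.6069k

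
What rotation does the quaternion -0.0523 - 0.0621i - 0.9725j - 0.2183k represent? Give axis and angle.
axis = (-0.0622, -0.9738, -0.2186), θ = 186°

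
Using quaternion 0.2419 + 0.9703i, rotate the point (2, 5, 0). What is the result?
(2, -4.415, 2.347)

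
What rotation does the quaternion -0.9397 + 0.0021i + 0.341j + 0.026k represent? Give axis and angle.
axis = (0.0061, 0.9971, 0.076), θ = 320°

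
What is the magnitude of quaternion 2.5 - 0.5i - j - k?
2.915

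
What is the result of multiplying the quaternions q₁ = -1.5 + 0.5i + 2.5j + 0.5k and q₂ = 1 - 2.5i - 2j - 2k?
5.75 + 0.25i + 5.25j + 8.75k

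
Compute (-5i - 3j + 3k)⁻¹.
0.1163i + 0.0698j - 0.0698k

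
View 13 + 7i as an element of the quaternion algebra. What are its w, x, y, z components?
13 + 7i + 0j + 0k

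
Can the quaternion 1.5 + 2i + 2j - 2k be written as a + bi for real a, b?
No. The quaternion 1.5 + 2i + 2j - 2k has j-coefficient y = 2 and k-coefficient z = -2, not both zero, so it does not lie in the complex subalgebra spanned by 1 and i.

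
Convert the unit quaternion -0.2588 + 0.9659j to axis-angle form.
axis = (0, 1, 0), θ = 7π/6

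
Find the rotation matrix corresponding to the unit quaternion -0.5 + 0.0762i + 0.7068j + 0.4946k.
[[-0.4884, 0.6023, -0.6314], [-0.3869, 0.4991, 0.7754], [0.7822, 0.623, -0.0107]]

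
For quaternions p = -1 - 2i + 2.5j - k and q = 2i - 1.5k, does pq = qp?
No: pq = 2.5 - 5.75i - 5j - 3.5k ≠ 2.5 + 1.75i + 5j + 6.5k = qp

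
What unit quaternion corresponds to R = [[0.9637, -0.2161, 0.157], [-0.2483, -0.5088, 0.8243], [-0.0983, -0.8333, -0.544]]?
-0.4772 + 0.8684i - 0.1337j + 0.0169k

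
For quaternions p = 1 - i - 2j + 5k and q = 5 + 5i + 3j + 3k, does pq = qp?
No: pq = 1 - 21i + 21j + 35k ≠ 1 + 21i - 35j + 21k = qp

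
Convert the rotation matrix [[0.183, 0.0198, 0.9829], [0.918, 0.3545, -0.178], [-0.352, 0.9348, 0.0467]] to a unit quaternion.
0.6293 + 0.4421i + 0.5303j + 0.3568k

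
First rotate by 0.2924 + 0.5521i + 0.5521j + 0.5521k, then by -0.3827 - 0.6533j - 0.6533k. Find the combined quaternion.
0.6095 - 0.2113i - 0.763j - 0.0416k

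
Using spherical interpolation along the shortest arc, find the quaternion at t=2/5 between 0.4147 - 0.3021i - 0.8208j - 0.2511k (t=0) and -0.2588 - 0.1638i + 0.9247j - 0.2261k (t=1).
0.374 - 0.1211i - 0.9174j - 0.062k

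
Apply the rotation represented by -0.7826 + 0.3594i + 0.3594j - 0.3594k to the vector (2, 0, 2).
(-0.675, 2.25, 1.575)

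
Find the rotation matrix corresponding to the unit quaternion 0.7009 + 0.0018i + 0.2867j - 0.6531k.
[[-0.0175, 0.9165, 0.3995], [-0.9145, 0.1469, -0.377], [-0.4042, -0.372, 0.8356]]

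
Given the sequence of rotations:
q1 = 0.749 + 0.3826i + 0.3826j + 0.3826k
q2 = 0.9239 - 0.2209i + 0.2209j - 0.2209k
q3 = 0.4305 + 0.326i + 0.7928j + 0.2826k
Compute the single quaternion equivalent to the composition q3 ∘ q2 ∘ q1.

q2 · q1 = 0.7765 + 0.3571i + 0.5189j + 0.019k
q3 · q2 · q1 = -0.1989 + 0.2753i + 0.9337j + 0.1137k
-0.1989 + 0.2753i + 0.9337j + 0.1137k


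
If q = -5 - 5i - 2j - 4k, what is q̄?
-5 + 5i + 2j + 4k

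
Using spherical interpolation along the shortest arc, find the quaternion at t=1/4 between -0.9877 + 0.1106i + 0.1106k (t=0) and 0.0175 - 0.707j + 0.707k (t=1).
-0.8895 + 0.1003i - 0.2611j + 0.3614k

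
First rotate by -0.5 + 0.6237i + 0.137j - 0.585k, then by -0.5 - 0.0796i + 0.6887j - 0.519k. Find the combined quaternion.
-0.0983 - 0.6038i - 0.7831j + 0.1116k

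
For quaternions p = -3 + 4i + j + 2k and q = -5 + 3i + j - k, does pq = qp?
No: pq = 4 - 32i + 2j - 6k ≠ 4 - 26i - 18j - 8k = qp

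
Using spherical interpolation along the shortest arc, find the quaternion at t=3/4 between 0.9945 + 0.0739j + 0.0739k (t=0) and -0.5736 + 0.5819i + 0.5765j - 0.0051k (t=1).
0.7596 - 0.4725i - 0.4463j + 0.026k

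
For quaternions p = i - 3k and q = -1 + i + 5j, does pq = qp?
No: pq = -1 + 14i - 3j + 8k ≠ -1 - 16i + 3j - 2k = qp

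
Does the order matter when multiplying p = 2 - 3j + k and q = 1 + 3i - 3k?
Yes: pq = 5 + 15i + 4k ≠ 5 - 3i - 6j - 14k = qp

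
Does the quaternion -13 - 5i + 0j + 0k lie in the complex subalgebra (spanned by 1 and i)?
Yes. The quaternion -13 - 5i has j- and k-coefficients y = z = 0, so it lies in the complex subalgebra spanned by 1 and i.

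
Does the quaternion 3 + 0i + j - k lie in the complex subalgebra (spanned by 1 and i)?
No. The quaternion 3 + j - k has j-coefficient y = 1 and k-coefficient z = -1, not both zero, so it does not lie in the complex subalgebra spanned by 1 and i.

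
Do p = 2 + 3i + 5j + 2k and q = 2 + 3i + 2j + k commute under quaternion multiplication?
No: pq = -17 + 13i + 17j - 3k ≠ -17 + 11i + 11j + 15k = qp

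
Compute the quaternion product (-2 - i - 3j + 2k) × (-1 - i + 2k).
-3 - 3i + 3j - 9k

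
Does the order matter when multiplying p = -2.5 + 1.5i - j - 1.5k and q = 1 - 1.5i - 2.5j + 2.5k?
Yes: pq = 1 - i + 3.75j - 13k ≠ 1 + 11.5i + 6.75j - 2.5k = qp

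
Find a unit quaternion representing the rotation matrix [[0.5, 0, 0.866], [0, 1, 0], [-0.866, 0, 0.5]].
0.866 + 0.5j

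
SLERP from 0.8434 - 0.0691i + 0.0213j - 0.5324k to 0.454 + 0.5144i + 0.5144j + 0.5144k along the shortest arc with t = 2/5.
0.9139 + 0.2352i + 0.3058j - 0.1266k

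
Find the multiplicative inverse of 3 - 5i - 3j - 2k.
0.0638 + 0.1064i + 0.0638j + 0.0426k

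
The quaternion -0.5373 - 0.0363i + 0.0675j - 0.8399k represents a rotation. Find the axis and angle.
axis = (-0.043, 0.08, -0.9959), θ = 245°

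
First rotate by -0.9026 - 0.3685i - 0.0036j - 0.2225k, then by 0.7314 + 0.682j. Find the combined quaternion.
-0.6577 - 0.4213i - 0.6182j + 0.0886k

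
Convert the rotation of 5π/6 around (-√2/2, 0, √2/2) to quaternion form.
0.2588 - 0.683i + 0.683k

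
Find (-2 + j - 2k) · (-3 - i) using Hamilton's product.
6 + 2i - j + 7k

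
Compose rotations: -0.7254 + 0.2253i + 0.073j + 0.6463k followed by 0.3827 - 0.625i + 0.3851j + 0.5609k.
-0.5274 + 0.7475i + 0.2789j - 0.2919k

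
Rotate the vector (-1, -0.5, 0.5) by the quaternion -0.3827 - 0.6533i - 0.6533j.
(-0.323, -1.177, -0.104)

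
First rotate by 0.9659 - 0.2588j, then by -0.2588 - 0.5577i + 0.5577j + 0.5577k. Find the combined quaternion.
-0.1056 - 0.3943i + 0.6057j + 0.683k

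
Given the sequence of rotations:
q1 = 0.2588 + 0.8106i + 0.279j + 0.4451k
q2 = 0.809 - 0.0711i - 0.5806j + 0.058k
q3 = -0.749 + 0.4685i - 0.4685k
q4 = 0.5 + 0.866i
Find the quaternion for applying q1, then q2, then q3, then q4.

q2 · q1 = 0.4032 + 0.3628i + 0.1541j + 0.8259k
q3 · q2 · q1 = -0.085 - 0.0106i - 0.6723j - 0.7353k
q4 · q3 · q2 · q1 = -0.0333 - 0.0789i + 0.3006j - 0.9499k
-0.0333 - 0.0789i + 0.3006j - 0.9499k


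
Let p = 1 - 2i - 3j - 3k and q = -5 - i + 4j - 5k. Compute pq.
-10 + 36i + 12j - k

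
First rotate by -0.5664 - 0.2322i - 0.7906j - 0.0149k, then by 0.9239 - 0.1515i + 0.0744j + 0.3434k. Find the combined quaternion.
-0.4945 + 0.1417i - 0.8546j - 0.0712k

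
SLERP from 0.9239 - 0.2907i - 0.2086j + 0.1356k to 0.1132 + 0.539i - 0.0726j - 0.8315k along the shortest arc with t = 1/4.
0.7778 - 0.4468i - 0.1591j + 0.4124k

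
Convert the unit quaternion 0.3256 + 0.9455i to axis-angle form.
axis = (1, 0, 0), θ = 142°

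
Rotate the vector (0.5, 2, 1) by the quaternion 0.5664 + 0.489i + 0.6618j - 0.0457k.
(2.163, 0.718, 0.236)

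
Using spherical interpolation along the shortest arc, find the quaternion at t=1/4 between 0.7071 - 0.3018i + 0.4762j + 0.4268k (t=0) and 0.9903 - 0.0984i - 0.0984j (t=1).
0.8335 - 0.2655i + 0.3483j + 0.3367k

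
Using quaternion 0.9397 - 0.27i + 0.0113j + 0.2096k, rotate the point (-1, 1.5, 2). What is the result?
(-1.696, 1.786, 1.088)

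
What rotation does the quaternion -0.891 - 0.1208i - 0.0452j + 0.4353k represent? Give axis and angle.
axis = (-0.2661, -0.0996, 0.9588), θ = 306°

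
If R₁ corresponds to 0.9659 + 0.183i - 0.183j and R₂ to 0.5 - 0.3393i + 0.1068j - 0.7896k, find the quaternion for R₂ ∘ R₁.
0.5646 - 0.3807i - 0.1328j - 0.7201k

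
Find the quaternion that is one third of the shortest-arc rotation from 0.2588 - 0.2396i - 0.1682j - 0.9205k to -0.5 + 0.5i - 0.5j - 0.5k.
-0.0121 + 0.0272i - 0.3471j - 0.9373k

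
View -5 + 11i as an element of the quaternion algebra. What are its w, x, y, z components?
-5 + 11i + 0j + 0k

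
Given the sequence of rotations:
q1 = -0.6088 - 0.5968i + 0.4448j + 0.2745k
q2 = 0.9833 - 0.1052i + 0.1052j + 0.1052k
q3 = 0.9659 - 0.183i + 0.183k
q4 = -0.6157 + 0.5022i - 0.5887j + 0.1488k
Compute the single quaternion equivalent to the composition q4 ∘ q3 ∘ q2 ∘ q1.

q2 · q1 = -0.7371 - 0.5407i + 0.3394j + 0.2219k
q3 · q2 · q1 = -0.8515 - 0.4495i + 0.2695j + 0.0173k
q4 · q3 · q2 · q1 = 0.9061 - 0.2012i + 0.2598j - 0.2666k
0.9061 - 0.2012i + 0.2598j - 0.2666k


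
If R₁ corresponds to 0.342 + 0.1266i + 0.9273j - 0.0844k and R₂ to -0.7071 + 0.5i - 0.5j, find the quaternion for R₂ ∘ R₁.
0.1585 + 0.1237i - 0.7845j + 0.5866k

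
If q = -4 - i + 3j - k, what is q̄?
-4 + i - 3j + k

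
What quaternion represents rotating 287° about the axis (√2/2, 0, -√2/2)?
-0.8039 + 0.4206i - 0.4206k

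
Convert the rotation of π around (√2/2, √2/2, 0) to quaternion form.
0.7071i + 0.7071j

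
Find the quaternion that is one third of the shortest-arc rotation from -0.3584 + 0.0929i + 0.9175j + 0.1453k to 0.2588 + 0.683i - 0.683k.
-0.417 - 0.2416i + 0.7586j + 0.4386k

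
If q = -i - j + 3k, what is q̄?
i + j - 3k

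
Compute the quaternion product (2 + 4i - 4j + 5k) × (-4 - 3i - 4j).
-12 - 2i - 7j - 48k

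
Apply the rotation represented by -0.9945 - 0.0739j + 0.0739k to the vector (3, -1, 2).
(3.081, -1.452, 1.548)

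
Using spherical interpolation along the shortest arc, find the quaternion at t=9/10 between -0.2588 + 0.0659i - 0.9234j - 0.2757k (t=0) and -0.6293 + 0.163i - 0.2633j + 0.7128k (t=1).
-0.6402 + 0.1657i - 0.3802j + 0.6467k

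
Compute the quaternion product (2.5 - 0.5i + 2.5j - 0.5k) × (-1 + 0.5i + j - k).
-5.25 - 0.25i - 0.75j - 3.75k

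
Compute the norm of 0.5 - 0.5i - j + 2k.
2.345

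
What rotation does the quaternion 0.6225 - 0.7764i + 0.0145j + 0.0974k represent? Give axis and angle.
axis = (-0.9921, 0.0185, 0.1245), θ = 103°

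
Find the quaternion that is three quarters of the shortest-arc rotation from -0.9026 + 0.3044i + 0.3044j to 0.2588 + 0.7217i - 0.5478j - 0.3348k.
-0.5395 - 0.5282i + 0.5862j + 0.2939k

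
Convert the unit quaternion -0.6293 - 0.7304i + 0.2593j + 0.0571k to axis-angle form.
axis = (-0.9398, 0.3336, 0.0735), θ = 258°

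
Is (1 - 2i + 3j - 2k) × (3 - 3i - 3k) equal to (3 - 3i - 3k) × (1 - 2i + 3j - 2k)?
No: pq = -9 - 18i + 9j ≠ -9 + 9j - 18k = qp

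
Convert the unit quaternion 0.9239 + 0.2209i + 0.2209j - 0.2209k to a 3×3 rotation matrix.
[[0.8048, 0.5058, 0.3106], [-0.3106, 0.8048, -0.5058], [-0.5058, 0.3106, 0.8048]]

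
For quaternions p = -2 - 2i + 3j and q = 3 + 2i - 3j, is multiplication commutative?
Yes: pq = qp = 7 - 10i + 15j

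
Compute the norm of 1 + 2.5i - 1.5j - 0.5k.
3.122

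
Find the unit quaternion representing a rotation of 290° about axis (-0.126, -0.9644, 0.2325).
-0.8192 - 0.0723i - 0.5532j + 0.1334k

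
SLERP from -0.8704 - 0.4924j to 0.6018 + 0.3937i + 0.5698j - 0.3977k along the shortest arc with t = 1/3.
-0.8161 - 0.1395i - 0.5429j + 0.1409k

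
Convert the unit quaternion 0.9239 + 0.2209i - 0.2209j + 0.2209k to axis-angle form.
axis = (√3/3, -√3/3, √3/3), θ = π/4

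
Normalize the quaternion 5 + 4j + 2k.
0.7454 + 0.5963j + 0.2981k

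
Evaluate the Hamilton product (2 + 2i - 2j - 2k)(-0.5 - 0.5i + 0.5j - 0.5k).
4j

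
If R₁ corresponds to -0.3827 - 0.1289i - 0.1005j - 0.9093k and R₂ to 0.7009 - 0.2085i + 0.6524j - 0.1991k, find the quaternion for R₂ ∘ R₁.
-0.4106 - 0.6238i - 0.484j - 0.4561k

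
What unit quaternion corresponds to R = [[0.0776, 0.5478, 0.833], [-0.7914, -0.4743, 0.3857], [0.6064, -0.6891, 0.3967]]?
-0.5 + 0.5374i - 0.1133j + 0.6696k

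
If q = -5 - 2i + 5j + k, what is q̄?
-5 + 2i - 5j - k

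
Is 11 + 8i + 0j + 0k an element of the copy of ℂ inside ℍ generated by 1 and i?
Yes. The quaternion 11 + 8i has j- and k-coefficients y = z = 0, so it lies in the complex subalgebra spanned by 1 and i.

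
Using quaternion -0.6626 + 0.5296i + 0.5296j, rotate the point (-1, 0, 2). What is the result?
(-1.843, 0.843, -0.946)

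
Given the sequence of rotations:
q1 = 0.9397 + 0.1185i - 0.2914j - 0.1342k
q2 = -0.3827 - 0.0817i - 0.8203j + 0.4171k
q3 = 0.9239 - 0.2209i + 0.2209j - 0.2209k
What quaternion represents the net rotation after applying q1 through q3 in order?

q2 · q1 = -0.533 + 0.1095i - 0.6209j + 0.5643k
q3 · q2 · q1 = -0.2064 + 0.2064i - 0.5909j + 0.7521k
-0.2064 + 0.2064i - 0.5909j + 0.7521k


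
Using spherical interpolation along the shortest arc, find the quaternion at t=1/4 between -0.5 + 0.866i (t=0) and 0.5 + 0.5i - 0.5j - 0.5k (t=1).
-0.2658 + 0.9325i - 0.1728j - 0.1728k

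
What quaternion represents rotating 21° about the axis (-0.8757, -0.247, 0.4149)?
0.9833 - 0.1596i - 0.045j + 0.0756k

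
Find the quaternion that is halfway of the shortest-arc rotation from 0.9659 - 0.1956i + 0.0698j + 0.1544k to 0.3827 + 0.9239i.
0.8746 + 0.4723i + 0.0453j + 0.1001k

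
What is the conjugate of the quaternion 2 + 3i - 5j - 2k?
2 - 3i + 5j + 2k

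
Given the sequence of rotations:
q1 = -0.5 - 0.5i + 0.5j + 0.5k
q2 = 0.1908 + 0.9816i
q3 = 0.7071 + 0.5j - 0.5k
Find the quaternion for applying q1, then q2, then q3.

q2 · q1 = 0.3954 - 0.5862i - 0.3954j + 0.5862k
q3 · q2 · q1 = 0.7704 - 0.3191i + 0.2112j + 0.5099k
0.7704 - 0.3191i + 0.2112j + 0.5099k


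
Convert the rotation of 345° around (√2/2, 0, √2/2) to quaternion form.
-0.9914 + 0.0923i + 0.0923k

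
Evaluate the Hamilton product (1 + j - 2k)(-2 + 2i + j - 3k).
-9 + i - 5j - k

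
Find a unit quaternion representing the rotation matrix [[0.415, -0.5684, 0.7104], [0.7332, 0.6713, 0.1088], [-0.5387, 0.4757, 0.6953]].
0.8339 + 0.11i + 0.3745j + 0.3902k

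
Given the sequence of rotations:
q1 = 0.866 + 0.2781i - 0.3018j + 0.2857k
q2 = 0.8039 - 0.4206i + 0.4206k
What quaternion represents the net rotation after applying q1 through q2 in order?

q2 · q1 = 0.693 - 0.0137i - 0.0055j + 0.7209k
0.693 - 0.0137i - 0.0055j + 0.7209k


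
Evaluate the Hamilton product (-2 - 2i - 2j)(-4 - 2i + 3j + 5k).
10 + 2i + 12j - 20k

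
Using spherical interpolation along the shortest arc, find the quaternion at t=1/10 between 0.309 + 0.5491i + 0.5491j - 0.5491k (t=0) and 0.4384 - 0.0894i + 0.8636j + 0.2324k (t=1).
0.3449 + 0.505i + 0.6234j - 0.4872k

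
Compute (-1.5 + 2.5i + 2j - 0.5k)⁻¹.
-0.1176 - 0.1961i - 0.1569j + 0.0392k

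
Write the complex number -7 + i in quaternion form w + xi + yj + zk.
-7 + i + 0j + 0k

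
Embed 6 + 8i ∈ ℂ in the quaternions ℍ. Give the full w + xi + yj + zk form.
6 + 8i + 0j + 0k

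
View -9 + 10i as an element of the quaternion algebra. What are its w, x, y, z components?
-9 + 10i + 0j + 0k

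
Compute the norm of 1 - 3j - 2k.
√14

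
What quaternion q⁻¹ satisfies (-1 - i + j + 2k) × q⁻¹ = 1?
-0.1429 + 0.1429i - 0.1429j - 0.2857k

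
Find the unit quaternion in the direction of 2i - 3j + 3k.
0.4264i - 0.6396j + 0.6396k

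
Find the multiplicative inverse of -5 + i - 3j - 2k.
-0.1282 - 0.0256i + 0.0769j + 0.0513k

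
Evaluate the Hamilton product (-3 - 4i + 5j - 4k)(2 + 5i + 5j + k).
-7 + 2i - 21j - 56k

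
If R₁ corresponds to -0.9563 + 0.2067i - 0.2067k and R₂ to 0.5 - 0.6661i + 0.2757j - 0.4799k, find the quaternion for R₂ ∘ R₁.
-0.4397 + 0.6834i - 0.5005j + 0.2986k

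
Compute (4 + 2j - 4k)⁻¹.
0.1111 - 0.0556j + 0.1111k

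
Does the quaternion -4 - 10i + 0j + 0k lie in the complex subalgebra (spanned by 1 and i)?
Yes. The quaternion -4 - 10i has j- and k-coefficients y = z = 0, so it lies in the complex subalgebra spanned by 1 and i.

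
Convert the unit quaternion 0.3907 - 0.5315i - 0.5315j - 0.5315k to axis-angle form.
axis = (-√3/3, -√3/3, -√3/3), θ = 134°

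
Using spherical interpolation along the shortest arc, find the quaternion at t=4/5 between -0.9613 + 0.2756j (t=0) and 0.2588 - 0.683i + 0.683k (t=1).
-0.4914 + 0.6136i + 0.0742j - 0.6136k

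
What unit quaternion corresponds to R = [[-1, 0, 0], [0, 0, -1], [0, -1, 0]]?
-0.7071j + 0.7071k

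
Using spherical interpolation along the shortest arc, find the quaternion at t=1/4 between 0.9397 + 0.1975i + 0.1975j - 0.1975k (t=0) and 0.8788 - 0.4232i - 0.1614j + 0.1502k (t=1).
0.9865 + 0.038i + 0.1109j - 0.114k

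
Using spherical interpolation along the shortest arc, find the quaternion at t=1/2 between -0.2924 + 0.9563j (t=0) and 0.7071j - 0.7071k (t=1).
-0.1597 + 0.9085j - 0.3862k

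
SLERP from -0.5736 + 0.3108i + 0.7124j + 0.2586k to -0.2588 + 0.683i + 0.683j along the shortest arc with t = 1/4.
-0.5083 + 0.418i + 0.7263j + 0.1985k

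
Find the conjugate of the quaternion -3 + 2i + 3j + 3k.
-3 - 2i - 3j - 3k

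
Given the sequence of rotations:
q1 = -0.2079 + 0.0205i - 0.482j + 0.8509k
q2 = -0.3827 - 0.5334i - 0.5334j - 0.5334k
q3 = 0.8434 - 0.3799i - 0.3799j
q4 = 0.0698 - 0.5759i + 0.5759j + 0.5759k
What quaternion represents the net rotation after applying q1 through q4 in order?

q2 · q1 = 0.2873 - 0.6079i + 0.7383j + 0.0533k
q3 · q2 · q1 = 0.2918 - 0.6421i + 0.5338j - 0.4665k
q4 · q3 · q2 · q1 = -0.3882 - 0.7889i - 0.4331j + 0.1979k
-0.3882 - 0.7889i - 0.4331j + 0.1979k


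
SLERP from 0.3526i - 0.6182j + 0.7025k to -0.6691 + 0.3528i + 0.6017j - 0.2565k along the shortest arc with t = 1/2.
0.396 - 0.0001i - 0.7219j + 0.5675k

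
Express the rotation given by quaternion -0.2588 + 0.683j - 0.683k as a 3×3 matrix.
[[-0.866, -0.3535, -0.3535], [0.3535, 0.067, -0.933], [0.3535, -0.933, 0.067]]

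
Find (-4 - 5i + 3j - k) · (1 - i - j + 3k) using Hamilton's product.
-3 + 7i + 23j - 5k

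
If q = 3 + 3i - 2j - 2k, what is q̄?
3 - 3i + 2j + 2k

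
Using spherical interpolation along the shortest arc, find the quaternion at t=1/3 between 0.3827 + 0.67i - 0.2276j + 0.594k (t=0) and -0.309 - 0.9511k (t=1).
0.3861 + 0.4763i - 0.1618j + 0.7733k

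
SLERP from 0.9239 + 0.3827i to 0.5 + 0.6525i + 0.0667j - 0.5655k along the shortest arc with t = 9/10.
0.5614 + 0.6415i + 0.0612j - 0.5192k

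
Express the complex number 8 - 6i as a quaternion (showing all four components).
8 - 6i + 0j + 0k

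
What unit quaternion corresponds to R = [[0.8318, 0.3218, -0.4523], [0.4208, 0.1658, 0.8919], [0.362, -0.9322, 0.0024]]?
0.7071 - 0.6449i - 0.2879j + 0.035k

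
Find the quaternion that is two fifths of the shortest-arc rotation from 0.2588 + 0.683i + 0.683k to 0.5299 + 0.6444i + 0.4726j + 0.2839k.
0.3904 + 0.7075i + 0.2023j + 0.5532k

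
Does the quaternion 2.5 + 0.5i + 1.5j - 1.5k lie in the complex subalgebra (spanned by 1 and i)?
No. The quaternion 2.5 + 0.5i + 1.5j - 1.5k has j-coefficient y = 1.5 and k-coefficient z = -1.5, not both zero, so it does not lie in the complex subalgebra spanned by 1 and i.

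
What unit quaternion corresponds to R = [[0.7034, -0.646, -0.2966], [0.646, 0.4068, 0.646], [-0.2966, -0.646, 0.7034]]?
0.8387 - 0.3851i + 0.3851k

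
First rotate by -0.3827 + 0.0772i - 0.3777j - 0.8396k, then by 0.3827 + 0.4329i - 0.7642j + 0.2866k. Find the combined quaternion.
-0.2279 + 0.6137i + 0.5335j - 0.5355k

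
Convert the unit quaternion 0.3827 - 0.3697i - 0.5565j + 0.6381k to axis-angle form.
axis = (-0.4002, -0.6024, 0.6907), θ = 3π/4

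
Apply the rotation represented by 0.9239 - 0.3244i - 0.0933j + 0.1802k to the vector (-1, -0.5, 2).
(-1.36, 0.376, 1.805)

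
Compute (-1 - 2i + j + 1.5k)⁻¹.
-0.1212 + 0.2424i - 0.1212j - 0.1818k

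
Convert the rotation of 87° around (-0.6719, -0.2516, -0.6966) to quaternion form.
0.7254 - 0.4625i - 0.1732j - 0.4795k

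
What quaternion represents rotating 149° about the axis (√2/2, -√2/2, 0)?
0.2672 + 0.6814i - 0.6814j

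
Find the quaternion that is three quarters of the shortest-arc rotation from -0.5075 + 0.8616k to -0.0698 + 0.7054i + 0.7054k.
-0.1988 + 0.5605i + 0.8039k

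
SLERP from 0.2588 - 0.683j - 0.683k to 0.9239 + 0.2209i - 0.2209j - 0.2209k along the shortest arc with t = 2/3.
0.7795 + 0.1623i - 0.4278j - 0.4278k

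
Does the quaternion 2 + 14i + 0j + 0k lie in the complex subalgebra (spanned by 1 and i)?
Yes. The quaternion 2 + 14i has j- and k-coefficients y = z = 0, so it lies in the complex subalgebra spanned by 1 and i.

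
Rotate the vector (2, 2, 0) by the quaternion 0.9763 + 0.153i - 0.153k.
(2.504, 1.215, 0.504)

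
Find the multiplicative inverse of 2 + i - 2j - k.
0.2 - 0.1i + 0.2j + 0.1k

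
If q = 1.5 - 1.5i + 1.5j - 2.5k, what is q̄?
1.5 + 1.5i - 1.5j + 2.5k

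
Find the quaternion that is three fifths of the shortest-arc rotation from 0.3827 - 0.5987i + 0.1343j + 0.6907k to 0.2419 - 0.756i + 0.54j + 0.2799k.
0.3132 - 0.7264i + 0.3948j + 0.4673k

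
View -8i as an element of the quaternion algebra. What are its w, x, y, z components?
0 - 8i + 0j + 0k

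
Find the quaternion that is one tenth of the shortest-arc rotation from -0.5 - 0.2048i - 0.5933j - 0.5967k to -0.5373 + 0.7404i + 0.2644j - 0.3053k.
-0.5619 - 0.0921i - 0.5371j - 0.6223k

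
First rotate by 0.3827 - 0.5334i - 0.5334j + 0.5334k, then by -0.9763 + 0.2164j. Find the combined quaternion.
-0.2582 + 0.6362i + 0.6036j - 0.4053k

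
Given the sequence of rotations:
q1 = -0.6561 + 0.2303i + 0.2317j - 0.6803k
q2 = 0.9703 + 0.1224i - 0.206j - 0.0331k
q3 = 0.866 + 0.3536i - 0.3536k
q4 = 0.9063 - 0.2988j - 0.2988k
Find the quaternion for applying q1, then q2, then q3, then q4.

q2 · q1 = -0.6396 + 0.291i + 0.4356j - 0.5626k
q3 · q2 · q1 = -0.8557 + 0.1799i + 0.4733j - 0.107k
q4 · q3 · q2 · q1 = -0.6661 + 0.3364i + 0.6309j + 0.2125k
-0.6661 + 0.3364i + 0.6309j + 0.2125k


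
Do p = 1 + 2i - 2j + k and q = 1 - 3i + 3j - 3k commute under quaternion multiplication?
No: pq = 16 + 2i + 4j - 2k ≠ 16 - 4i - 2j - 2k = qp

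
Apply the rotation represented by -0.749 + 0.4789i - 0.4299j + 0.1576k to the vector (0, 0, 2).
(1.59, 1.164, 0.343)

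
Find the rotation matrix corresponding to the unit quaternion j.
[[-1, 0, 0], [0, 1, 0], [0, 0, -1]]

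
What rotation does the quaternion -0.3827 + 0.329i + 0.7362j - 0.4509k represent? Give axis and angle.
axis = (0.3561, 0.7969, -0.4881), θ = 5π/4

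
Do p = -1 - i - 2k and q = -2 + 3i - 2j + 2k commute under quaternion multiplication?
No: pq = 9 - 5i - 2j + 4k ≠ 9 + 3i + 6j = qp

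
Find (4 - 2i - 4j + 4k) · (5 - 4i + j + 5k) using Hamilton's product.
-4 - 50i - 22j + 22k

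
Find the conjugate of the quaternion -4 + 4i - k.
-4 - 4i + k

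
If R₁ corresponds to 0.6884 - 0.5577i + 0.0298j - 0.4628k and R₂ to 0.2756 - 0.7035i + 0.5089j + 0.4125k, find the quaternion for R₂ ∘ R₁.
-0.0269 - 0.8858i - 0.1971j + 0.4193k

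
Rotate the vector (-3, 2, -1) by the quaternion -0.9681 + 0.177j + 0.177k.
(-1.596, 2.84, -1.84)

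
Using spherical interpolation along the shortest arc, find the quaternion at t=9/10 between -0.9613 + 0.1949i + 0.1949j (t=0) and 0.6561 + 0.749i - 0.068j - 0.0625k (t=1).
-0.7291 - 0.6763i + 0.0871j + 0.0584k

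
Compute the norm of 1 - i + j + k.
2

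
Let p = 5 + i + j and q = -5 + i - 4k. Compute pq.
-26 - 4i - j - 21k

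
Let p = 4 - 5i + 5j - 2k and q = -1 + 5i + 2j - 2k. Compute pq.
7 + 19i - 17j - 41k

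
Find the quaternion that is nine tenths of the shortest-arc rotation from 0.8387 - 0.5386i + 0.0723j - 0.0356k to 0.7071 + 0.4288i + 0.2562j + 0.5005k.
0.7768 + 0.3366i + 0.2517j + 0.469k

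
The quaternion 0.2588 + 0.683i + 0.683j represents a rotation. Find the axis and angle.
axis = (√2/2, √2/2, 0), θ = 5π/6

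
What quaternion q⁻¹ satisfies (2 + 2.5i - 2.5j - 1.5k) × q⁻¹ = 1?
0.1067 - 0.1333i + 0.1333j + 0.08k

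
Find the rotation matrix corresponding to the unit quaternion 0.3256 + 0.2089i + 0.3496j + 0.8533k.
[[-0.7007, -0.4096, 0.5842], [0.7017, -0.5435, 0.4606], [0.1288, 0.7327, 0.6683]]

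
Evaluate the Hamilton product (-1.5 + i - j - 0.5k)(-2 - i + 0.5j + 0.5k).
4.75 - 0.75i + 1.25j - 0.25k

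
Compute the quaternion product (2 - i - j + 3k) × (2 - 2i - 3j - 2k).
5 + 5i - 16j + 3k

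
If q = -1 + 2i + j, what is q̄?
-1 - 2i - j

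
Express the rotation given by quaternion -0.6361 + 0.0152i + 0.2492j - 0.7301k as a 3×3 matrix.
[[-0.1903, -0.9213, -0.3392], [0.9364, -0.0666, -0.3445], [0.2948, -0.3832, 0.8753]]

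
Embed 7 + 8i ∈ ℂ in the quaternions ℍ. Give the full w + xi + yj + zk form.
7 + 8i + 0j + 0k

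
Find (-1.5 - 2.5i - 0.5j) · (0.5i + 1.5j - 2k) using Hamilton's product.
2 + 0.25i - 7.25j - 0.5k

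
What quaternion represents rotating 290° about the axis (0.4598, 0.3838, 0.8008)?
-0.8192 + 0.2637i + 0.2201j + 0.4593k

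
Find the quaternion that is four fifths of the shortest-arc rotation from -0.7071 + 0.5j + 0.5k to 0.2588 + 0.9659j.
0.0445 + 0.9903j + 0.1313k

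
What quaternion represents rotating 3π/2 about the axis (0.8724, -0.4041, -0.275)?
-0.7071 + 0.6169i - 0.2857j - 0.1945k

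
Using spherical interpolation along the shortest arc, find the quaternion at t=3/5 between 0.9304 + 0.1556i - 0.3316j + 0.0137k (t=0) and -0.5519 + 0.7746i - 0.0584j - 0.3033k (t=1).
0.8467 - 0.4687i - 0.1222j + 0.2203k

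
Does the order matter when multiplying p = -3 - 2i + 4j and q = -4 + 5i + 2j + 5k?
Yes: pq = 14 + 13i - 12j - 39k ≠ 14 - 27i - 32j + 9k = qp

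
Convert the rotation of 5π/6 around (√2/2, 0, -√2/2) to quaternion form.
0.2588 + 0.683i - 0.683k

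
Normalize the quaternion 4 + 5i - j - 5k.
0.4887 + 0.6108i - 0.1222j - 0.6108k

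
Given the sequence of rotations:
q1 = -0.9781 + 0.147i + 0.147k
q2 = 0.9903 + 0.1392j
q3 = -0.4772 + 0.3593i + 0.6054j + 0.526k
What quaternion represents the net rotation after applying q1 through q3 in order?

q2 · q1 = -0.9686 + 0.166i - 0.1362j + 0.1251k
q3 · q2 · q1 = 0.4192 - 0.2799i - 0.479j - 0.7186k
0.4192 - 0.2799i - 0.479j - 0.7186k


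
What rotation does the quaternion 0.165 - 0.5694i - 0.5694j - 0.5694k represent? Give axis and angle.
axis = (-√3/3, -√3/3, -√3/3), θ = 161°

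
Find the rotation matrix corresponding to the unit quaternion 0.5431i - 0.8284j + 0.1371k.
[[-0.4101, -0.8998, 0.1489], [-0.8998, 0.3725, -0.2271], [0.1489, -0.2271, -0.9624]]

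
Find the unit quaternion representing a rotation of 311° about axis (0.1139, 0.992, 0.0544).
-0.91 + 0.0472i + 0.4114j + 0.0226k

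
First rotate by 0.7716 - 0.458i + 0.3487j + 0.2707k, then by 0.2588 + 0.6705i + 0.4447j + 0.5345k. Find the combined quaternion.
0.207 + 0.3328i + 0.0071j + 0.92k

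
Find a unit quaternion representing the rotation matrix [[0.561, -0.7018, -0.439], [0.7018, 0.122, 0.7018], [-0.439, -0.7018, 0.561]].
0.749 - 0.4685i + 0.4685k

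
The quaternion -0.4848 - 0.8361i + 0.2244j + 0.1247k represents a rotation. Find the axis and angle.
axis = (-0.956, 0.2566, 0.1426), θ = 238°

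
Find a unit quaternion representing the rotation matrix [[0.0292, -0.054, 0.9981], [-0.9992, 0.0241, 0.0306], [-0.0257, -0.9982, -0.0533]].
-0.5 + 0.5144i - 0.5119j + 0.4726k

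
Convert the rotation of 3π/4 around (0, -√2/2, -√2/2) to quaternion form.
0.3827 - 0.6533j - 0.6533k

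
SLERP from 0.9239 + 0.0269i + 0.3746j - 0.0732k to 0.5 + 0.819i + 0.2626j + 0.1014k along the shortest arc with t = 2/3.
0.719 + 0.6072i + 0.3351j + 0.0458k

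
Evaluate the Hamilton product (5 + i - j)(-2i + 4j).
6 - 10i + 20j + 2k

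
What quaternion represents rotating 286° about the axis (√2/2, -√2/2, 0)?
-0.7986 + 0.4255i - 0.4255j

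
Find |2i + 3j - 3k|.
√22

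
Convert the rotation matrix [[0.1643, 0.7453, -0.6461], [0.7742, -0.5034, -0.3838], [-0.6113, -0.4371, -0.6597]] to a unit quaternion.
-0.0175 + 0.7628i + 0.498j - 0.4121k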